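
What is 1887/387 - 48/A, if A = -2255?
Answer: 1424587/290895 ≈ 4.8973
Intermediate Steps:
1887/387 - 48/A = 1887/387 - 48/(-2255) = 1887*(1/387) - 48*(-1/2255) = 629/129 + 48/2255 = 1424587/290895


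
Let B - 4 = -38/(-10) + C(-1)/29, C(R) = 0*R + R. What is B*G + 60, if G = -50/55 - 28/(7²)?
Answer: 541536/11165 ≈ 48.503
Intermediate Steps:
G = -114/77 (G = -50*1/55 - 28/49 = -10/11 - 28*1/49 = -10/11 - 4/7 = -114/77 ≈ -1.4805)
C(R) = R (C(R) = 0 + R = R)
B = 1126/145 (B = 4 + (-38/(-10) - 1/29) = 4 + (-38*(-⅒) - 1*1/29) = 4 + (19/5 - 1/29) = 4 + 546/145 = 1126/145 ≈ 7.7655)
B*G + 60 = (1126/145)*(-114/77) + 60 = -128364/11165 + 60 = 541536/11165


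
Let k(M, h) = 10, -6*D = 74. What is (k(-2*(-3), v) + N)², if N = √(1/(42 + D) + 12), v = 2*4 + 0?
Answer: 9971/89 + 60*√10591/89 ≈ 181.41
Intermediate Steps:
v = 8 (v = 8 + 0 = 8)
D = -37/3 (D = -⅙*74 = -37/3 ≈ -12.333)
N = 3*√10591/89 (N = √(1/(42 - 37/3) + 12) = √(1/(89/3) + 12) = √(3/89 + 12) = √(1071/89) = 3*√10591/89 ≈ 3.4690)
(k(-2*(-3), v) + N)² = (10 + 3*√10591/89)²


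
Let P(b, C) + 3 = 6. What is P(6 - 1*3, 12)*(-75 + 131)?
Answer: 168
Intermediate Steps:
P(b, C) = 3 (P(b, C) = -3 + 6 = 3)
P(6 - 1*3, 12)*(-75 + 131) = 3*(-75 + 131) = 3*56 = 168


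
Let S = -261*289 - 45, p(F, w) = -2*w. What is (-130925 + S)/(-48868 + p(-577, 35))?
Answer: 206399/48938 ≈ 4.2176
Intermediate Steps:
S = -75474 (S = -75429 - 45 = -75474)
(-130925 + S)/(-48868 + p(-577, 35)) = (-130925 - 75474)/(-48868 - 2*35) = -206399/(-48868 - 70) = -206399/(-48938) = -206399*(-1/48938) = 206399/48938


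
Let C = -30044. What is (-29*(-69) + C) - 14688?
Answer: -42731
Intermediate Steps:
(-29*(-69) + C) - 14688 = (-29*(-69) - 30044) - 14688 = (2001 - 30044) - 14688 = -28043 - 14688 = -42731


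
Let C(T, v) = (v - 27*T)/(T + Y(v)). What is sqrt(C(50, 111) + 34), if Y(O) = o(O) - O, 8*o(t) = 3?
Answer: sqrt(12804970)/485 ≈ 7.3782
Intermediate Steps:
o(t) = 3/8 (o(t) = (1/8)*3 = 3/8)
Y(O) = 3/8 - O
C(T, v) = (v - 27*T)/(3/8 + T - v) (C(T, v) = (v - 27*T)/(T + (3/8 - v)) = (v - 27*T)/(3/8 + T - v))
sqrt(C(50, 111) + 34) = sqrt(8*(111 - 27*50)/(3 - 8*111 + 8*50) + 34) = sqrt(8*(111 - 1350)/(3 - 888 + 400) + 34) = sqrt(8*(-1239)/(-485) + 34) = sqrt(8*(-1/485)*(-1239) + 34) = sqrt(9912/485 + 34) = sqrt(26402/485) = sqrt(12804970)/485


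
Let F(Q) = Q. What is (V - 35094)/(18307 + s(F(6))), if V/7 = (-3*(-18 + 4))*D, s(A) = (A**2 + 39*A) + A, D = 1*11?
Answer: -31860/18583 ≈ -1.7145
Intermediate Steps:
D = 11
s(A) = A**2 + 40*A
V = 3234 (V = 7*(-3*(-18 + 4)*11) = 7*(-3*(-14)*11) = 7*(42*11) = 7*462 = 3234)
(V - 35094)/(18307 + s(F(6))) = (3234 - 35094)/(18307 + 6*(40 + 6)) = -31860/(18307 + 6*46) = -31860/(18307 + 276) = -31860/18583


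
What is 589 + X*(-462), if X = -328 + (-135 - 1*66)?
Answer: 244987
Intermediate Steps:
X = -529 (X = -328 + (-135 - 66) = -328 - 201 = -529)
589 + X*(-462) = 589 - 529*(-462) = 589 + 244398 = 244987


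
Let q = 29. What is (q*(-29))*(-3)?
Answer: 2523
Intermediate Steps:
(q*(-29))*(-3) = (29*(-29))*(-3) = -841*(-3) = 2523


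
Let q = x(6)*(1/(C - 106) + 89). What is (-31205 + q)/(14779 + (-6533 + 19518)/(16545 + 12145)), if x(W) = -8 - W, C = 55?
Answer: -9496315406/4325029449 ≈ -2.1957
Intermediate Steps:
q = -63532/51 (q = (-8 - 1*6)*(1/(55 - 106) + 89) = (-8 - 6)*(1/(-51) + 89) = -14*(-1/51 + 89) = -14*4538/51 = -63532/51 ≈ -1245.7)
(-31205 + q)/(14779 + (-6533 + 19518)/(16545 + 12145)) = (-31205 - 63532/51)/(14779 + (-6533 + 19518)/(16545 + 12145)) = -1654987/(51*(14779 + 12985/28690)) = -1654987/(51*(14779 + 12985*(1/28690))) = -1654987/(51*(14779 + 2597/5738)) = -1654987/(51*84804499/5738) = -1654987/51*5738/84804499 = -9496315406/4325029449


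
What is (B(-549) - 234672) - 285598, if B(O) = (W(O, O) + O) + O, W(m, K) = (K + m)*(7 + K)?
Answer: 73748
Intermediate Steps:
W(m, K) = (7 + K)*(K + m)
B(O) = 2*O² + 16*O (B(O) = ((O² + 7*O + 7*O + O*O) + O) + O = ((O² + 7*O + 7*O + O²) + O) + O = ((2*O² + 14*O) + O) + O = (2*O² + 15*O) + O = 2*O² + 16*O)
(B(-549) - 234672) - 285598 = (2*(-549)*(8 - 549) - 234672) - 285598 = (2*(-549)*(-541) - 234672) - 285598 = (594018 - 234672) - 285598 = 359346 - 285598 = 73748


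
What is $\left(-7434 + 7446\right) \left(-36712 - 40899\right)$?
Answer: $-931332$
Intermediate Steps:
$\left(-7434 + 7446\right) \left(-36712 - 40899\right) = 12 \left(-77611\right) = -931332$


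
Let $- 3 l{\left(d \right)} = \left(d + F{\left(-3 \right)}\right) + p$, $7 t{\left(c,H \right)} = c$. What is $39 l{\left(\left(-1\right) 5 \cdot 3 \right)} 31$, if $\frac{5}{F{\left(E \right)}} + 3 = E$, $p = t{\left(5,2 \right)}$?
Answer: $\frac{255905}{42} \approx 6093.0$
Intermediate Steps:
$t{\left(c,H \right)} = \frac{c}{7}$
$p = \frac{5}{7}$ ($p = \frac{1}{7} \cdot 5 = \frac{5}{7} \approx 0.71429$)
$F{\left(E \right)} = \frac{5}{-3 + E}$
$l{\left(d \right)} = \frac{5}{126} - \frac{d}{3}$ ($l{\left(d \right)} = - \frac{\left(d + \frac{5}{-3 - 3}\right) + \frac{5}{7}}{3} = - \frac{\left(d + \frac{5}{-6}\right) + \frac{5}{7}}{3} = - \frac{\left(d + 5 \left(- \frac{1}{6}\right)\right) + \frac{5}{7}}{3} = - \frac{\left(d - \frac{5}{6}\right) + \frac{5}{7}}{3} = - \frac{\left(- \frac{5}{6} + d\right) + \frac{5}{7}}{3} = - \frac{- \frac{5}{42} + d}{3} = \frac{5}{126} - \frac{d}{3}$)
$39 l{\left(\left(-1\right) 5 \cdot 3 \right)} 31 = 39 \left(\frac{5}{126} - \frac{\left(-1\right) 5 \cdot 3}{3}\right) 31 = 39 \left(\frac{5}{126} - \frac{\left(-5\right) 3}{3}\right) 31 = 39 \left(\frac{5}{126} - -5\right) 31 = 39 \left(\frac{5}{126} + 5\right) 31 = 39 \cdot \frac{635}{126} \cdot 31 = \frac{8255}{42} \cdot 31 = \frac{255905}{42}$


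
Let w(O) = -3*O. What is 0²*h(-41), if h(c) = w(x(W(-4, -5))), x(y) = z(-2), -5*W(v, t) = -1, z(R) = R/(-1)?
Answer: 0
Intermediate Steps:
z(R) = -R (z(R) = R*(-1) = -R)
W(v, t) = ⅕ (W(v, t) = -⅕*(-1) = ⅕)
x(y) = 2 (x(y) = -1*(-2) = 2)
h(c) = -6 (h(c) = -3*2 = -6)
0²*h(-41) = 0²*(-6) = 0*(-6) = 0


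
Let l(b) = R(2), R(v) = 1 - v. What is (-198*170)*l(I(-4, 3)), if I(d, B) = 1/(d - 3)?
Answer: 33660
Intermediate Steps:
I(d, B) = 1/(-3 + d)
l(b) = -1 (l(b) = 1 - 1*2 = 1 - 2 = -1)
(-198*170)*l(I(-4, 3)) = -198*170*(-1) = -33660*(-1) = 33660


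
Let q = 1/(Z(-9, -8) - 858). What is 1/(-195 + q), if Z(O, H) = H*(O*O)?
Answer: -1506/293671 ≈ -0.0051282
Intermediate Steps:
Z(O, H) = H*O²
q = -1/1506 (q = 1/(-8*(-9)² - 858) = 1/(-8*81 - 858) = 1/(-648 - 858) = 1/(-1506) = -1/1506 ≈ -0.00066401)
1/(-195 + q) = 1/(-195 - 1/1506) = 1/(-293671/1506) = -1506/293671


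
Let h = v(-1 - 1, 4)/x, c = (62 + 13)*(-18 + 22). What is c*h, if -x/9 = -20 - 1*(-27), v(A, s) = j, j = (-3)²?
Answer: -300/7 ≈ -42.857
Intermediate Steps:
j = 9
v(A, s) = 9
x = -63 (x = -9*(-20 - 1*(-27)) = -9*(-20 + 27) = -9*7 = -63)
c = 300 (c = 75*4 = 300)
h = -⅐ (h = 9/(-63) = 9*(-1/63) = -⅐ ≈ -0.14286)
c*h = 300*(-⅐) = -300/7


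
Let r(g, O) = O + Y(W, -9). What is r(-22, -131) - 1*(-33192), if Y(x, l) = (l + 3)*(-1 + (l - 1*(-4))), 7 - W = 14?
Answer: 33097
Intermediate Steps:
W = -7 (W = 7 - 1*14 = 7 - 14 = -7)
Y(x, l) = (3 + l)**2 (Y(x, l) = (3 + l)*(-1 + (l + 4)) = (3 + l)*(-1 + (4 + l)) = (3 + l)*(3 + l) = (3 + l)**2)
r(g, O) = 36 + O (r(g, O) = O + (3 - 9)**2 = O + (-6)**2 = O + 36 = 36 + O)
r(-22, -131) - 1*(-33192) = (36 - 131) - 1*(-33192) = -95 + 33192 = 33097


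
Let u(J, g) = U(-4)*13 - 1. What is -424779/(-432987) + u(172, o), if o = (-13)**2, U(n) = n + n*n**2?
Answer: -127589572/144329 ≈ -884.02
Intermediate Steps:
U(n) = n + n**3
o = 169
u(J, g) = -885 (u(J, g) = (-4 + (-4)**3)*13 - 1 = (-4 - 64)*13 - 1 = -68*13 - 1 = -884 - 1 = -885)
-424779/(-432987) + u(172, o) = -424779/(-432987) - 885 = -424779*(-1/432987) - 885 = 141593/144329 - 885 = -127589572/144329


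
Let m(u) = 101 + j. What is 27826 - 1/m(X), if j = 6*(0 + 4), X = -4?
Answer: 3478249/125 ≈ 27826.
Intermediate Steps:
j = 24 (j = 6*4 = 24)
m(u) = 125 (m(u) = 101 + 24 = 125)
27826 - 1/m(X) = 27826 - 1/125 = 3478249/125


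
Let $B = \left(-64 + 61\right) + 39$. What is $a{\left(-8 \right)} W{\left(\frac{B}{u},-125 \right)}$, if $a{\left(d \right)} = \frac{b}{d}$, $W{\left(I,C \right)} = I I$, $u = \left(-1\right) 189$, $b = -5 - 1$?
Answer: $\frac{4}{147} \approx 0.027211$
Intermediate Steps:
$B = 36$ ($B = -3 + 39 = 36$)
$b = -6$ ($b = -5 - 1 = -6$)
$u = -189$
$W{\left(I,C \right)} = I^{2}$
$a{\left(d \right)} = - \frac{6}{d}$
$a{\left(-8 \right)} W{\left(\frac{B}{u},-125 \right)} = - \frac{6}{-8} \left(\frac{36}{-189}\right)^{2} = \left(-6\right) \left(- \frac{1}{8}\right) \left(36 \left(- \frac{1}{189}\right)\right)^{2} = \frac{3 \left(- \frac{4}{21}\right)^{2}}{4} = \frac{3}{4} \cdot \frac{16}{441} = \frac{4}{147}$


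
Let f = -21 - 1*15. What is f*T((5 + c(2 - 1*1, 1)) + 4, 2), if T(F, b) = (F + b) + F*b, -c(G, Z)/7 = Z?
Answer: -288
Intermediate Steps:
f = -36 (f = -21 - 15 = -36)
c(G, Z) = -7*Z
T(F, b) = F + b + F*b
f*T((5 + c(2 - 1*1, 1)) + 4, 2) = -36*(((5 - 7*1) + 4) + 2 + ((5 - 7*1) + 4)*2) = -36*(((5 - 7) + 4) + 2 + ((5 - 7) + 4)*2) = -36*((-2 + 4) + 2 + (-2 + 4)*2) = -36*(2 + 2 + 2*2) = -36*(2 + 2 + 4) = -36*8 = -288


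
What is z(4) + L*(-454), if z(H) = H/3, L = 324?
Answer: -441284/3 ≈ -1.4709e+5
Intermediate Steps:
z(H) = H/3 (z(H) = H*(⅓) = H/3)
z(4) + L*(-454) = (⅓)*4 + 324*(-454) = 4/3 - 147096 = -441284/3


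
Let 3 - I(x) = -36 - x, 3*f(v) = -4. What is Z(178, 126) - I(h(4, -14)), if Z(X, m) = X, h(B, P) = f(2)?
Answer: 421/3 ≈ 140.33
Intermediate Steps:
f(v) = -4/3 (f(v) = (1/3)*(-4) = -4/3)
h(B, P) = -4/3
I(x) = 39 + x (I(x) = 3 - (-36 - x) = 3 + (36 + x) = 39 + x)
Z(178, 126) - I(h(4, -14)) = 178 - (39 - 4/3) = 178 - 1*113/3 = 178 - 113/3 = 421/3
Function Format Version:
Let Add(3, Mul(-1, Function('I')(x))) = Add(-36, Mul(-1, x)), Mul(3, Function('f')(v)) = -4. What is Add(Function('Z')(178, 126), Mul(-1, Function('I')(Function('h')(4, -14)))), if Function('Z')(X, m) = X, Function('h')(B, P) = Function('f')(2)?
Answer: Rational(421, 3) ≈ 140.33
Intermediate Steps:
Function('f')(v) = Rational(-4, 3) (Function('f')(v) = Mul(Rational(1, 3), -4) = Rational(-4, 3))
Function('h')(B, P) = Rational(-4, 3)
Function('I')(x) = Add(39, x) (Function('I')(x) = Add(3, Mul(-1, Add(-36, Mul(-1, x)))) = Add(3, Add(36, x)) = Add(39, x))
Add(Function('Z')(178, 126), Mul(-1, Function('I')(Function('h')(4, -14)))) = Add(178, Mul(-1, Add(39, Rational(-4, 3)))) = Add(178, Mul(-1, Rational(113, 3))) = Add(178, Rational(-113, 3)) = Rational(421, 3)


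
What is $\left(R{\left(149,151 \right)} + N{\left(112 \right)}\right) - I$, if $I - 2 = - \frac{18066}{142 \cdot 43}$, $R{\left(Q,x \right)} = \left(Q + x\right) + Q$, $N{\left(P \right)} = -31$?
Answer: $\frac{1279081}{3053} \approx 418.96$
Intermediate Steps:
$R{\left(Q,x \right)} = x + 2 Q$
$I = - \frac{2927}{3053}$ ($I = 2 - \frac{18066}{142 \cdot 43} = 2 - \frac{18066}{6106} = 2 - \frac{9033}{3053} = - \frac{2927}{3053} \approx -0.95873$)
$\left(R{\left(149,151 \right)} + N{\left(112 \right)}\right) - I = \left(\left(151 + 2 \cdot 149\right) - 31\right) - - \frac{2927}{3053} = \left(\left(151 + 298\right) - 31\right) + \frac{2927}{3053} = \left(449 - 31\right) + \frac{2927}{3053} = 418 + \frac{2927}{3053} = \frac{1279081}{3053}$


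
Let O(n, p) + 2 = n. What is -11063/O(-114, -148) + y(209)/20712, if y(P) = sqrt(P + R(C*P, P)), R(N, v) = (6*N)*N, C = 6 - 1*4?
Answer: 11063/116 + sqrt(1048553)/20712 ≈ 95.420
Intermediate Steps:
C = 2 (C = 6 - 4 = 2)
O(n, p) = -2 + n
R(N, v) = 6*N**2
y(P) = sqrt(P + 24*P**2) (y(P) = sqrt(P + 6*(2*P)**2) = sqrt(P + 6*(4*P**2)) = sqrt(P + 24*P**2))
-11063/O(-114, -148) + y(209)/20712 = -11063/(-2 - 114) + sqrt(209*(1 + 24*209))/20712 = -11063/(-116) + sqrt(209*(1 + 5016))*(1/20712) = -11063*(-1/116) + sqrt(209*5017)*(1/20712) = 11063/116 + sqrt(1048553)*(1/20712) = 11063/116 + sqrt(1048553)/20712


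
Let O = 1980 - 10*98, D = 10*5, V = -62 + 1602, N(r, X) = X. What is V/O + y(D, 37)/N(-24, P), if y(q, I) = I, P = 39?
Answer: 4853/1950 ≈ 2.4887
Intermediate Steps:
V = 1540
D = 50
O = 1000 (O = 1980 - 980 = 1000)
V/O + y(D, 37)/N(-24, P) = 1540/1000 + 37/39 = 1540*(1/1000) + 37*(1/39) = 77/50 + 37/39 = 4853/1950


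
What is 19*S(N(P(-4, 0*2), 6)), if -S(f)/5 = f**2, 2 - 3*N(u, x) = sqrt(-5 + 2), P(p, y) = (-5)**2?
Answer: -95/9 + 380*I*sqrt(3)/9 ≈ -10.556 + 73.131*I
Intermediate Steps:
P(p, y) = 25
N(u, x) = 2/3 - I*sqrt(3)/3 (N(u, x) = 2/3 - sqrt(-5 + 2)/3 = 2/3 - I*sqrt(3)/3)
S(f) = -5*f**2
19*S(N(P(-4, 0*2), 6)) = 19*(-5*(2/3 - I*sqrt(3)/3)**2) = -95*(2/3 - I*sqrt(3)/3)**2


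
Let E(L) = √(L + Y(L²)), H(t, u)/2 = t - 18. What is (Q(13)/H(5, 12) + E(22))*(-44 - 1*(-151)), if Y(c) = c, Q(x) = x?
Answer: -107/2 + 107*√506 ≈ 2353.4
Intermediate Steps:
H(t, u) = -36 + 2*t (H(t, u) = 2*(t - 18) = 2*(-18 + t) = -36 + 2*t)
E(L) = √(L + L²)
(Q(13)/H(5, 12) + E(22))*(-44 - 1*(-151)) = (13/(-36 + 2*5) + √(22*(1 + 22)))*(-44 - 1*(-151)) = (13/(-36 + 10) + √(22*23))*(-44 + 151) = (13/(-26) + √506)*107 = (13*(-1/26) + √506)*107 = (-½ + √506)*107 = -107/2 + 107*√506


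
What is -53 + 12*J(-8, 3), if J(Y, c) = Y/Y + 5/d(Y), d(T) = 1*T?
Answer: -97/2 ≈ -48.500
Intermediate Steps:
d(T) = T
J(Y, c) = 1 + 5/Y (J(Y, c) = Y/Y + 5/Y = 1 + 5/Y)
-53 + 12*J(-8, 3) = -53 + 12*((5 - 8)/(-8)) = -53 + 12*(-⅛*(-3)) = -53 + 12*(3/8) = -53 + 9/2 = -97/2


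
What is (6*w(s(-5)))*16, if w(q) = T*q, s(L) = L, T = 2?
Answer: -960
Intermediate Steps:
w(q) = 2*q
(6*w(s(-5)))*16 = (6*(2*(-5)))*16 = (6*(-10))*16 = -60*16 = -960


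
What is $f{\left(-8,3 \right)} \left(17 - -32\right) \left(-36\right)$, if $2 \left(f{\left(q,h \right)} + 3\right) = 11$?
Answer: $-4410$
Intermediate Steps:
$f{\left(q,h \right)} = \frac{5}{2}$ ($f{\left(q,h \right)} = -3 + \frac{1}{2} \cdot 11 = -3 + \frac{11}{2} = \frac{5}{2}$)
$f{\left(-8,3 \right)} \left(17 - -32\right) \left(-36\right) = \frac{5 \left(17 - -32\right)}{2} \left(-36\right) = \frac{5 \left(17 + 32\right)}{2} \left(-36\right) = \frac{5}{2} \cdot 49 \left(-36\right) = \frac{245}{2} \left(-36\right) = -4410$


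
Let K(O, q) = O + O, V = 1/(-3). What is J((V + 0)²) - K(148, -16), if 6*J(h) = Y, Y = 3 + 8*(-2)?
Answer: -1789/6 ≈ -298.17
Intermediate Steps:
V = -⅓ ≈ -0.33333
K(O, q) = 2*O
Y = -13 (Y = 3 - 16 = -13)
J(h) = -13/6 (J(h) = (⅙)*(-13) = -13/6)
J((V + 0)²) - K(148, -16) = -13/6 - 2*148 = -13/6 - 1*296 = -13/6 - 296 = -1789/6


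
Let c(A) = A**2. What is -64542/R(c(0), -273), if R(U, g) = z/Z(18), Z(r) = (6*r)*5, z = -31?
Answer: 1124280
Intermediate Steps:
Z(r) = 30*r
R(U, g) = -31/540 (R(U, g) = -31/(30*18) = -31/540)
-64542/R(c(0), -273) = -64542/(-31/540) = -64542*(-540/31) = 1124280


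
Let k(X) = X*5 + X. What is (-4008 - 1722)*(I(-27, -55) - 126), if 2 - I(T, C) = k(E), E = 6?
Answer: 916800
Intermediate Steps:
k(X) = 6*X (k(X) = 5*X + X = 6*X)
I(T, C) = -34 (I(T, C) = 2 - 6*6 = 2 - 1*36 = 2 - 36 = -34)
(-4008 - 1722)*(I(-27, -55) - 126) = (-4008 - 1722)*(-34 - 126) = -5730*(-160) = 916800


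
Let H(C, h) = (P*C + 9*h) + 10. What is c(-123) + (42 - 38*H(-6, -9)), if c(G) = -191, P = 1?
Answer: 2777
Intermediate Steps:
H(C, h) = 10 + C + 9*h (H(C, h) = (1*C + 9*h) + 10 = (C + 9*h) + 10 = 10 + C + 9*h)
c(-123) + (42 - 38*H(-6, -9)) = -191 + (42 - 38*(10 - 6 + 9*(-9))) = -191 + (42 - 38*(10 - 6 - 81)) = -191 + (42 - 38*(-77)) = -191 + (42 + 2926) = -191 + 2968 = 2777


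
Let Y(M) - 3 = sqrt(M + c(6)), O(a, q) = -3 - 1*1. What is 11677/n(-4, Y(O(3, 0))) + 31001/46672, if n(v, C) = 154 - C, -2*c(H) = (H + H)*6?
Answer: 83001424385/1066035152 + 23354*I*sqrt(10)/22841 ≈ 77.86 + 3.2333*I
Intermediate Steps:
c(H) = -6*H (c(H) = -(H + H)*6/2 = -2*H*6/2 = -6*H)
O(a, q) = -4 (O(a, q) = -3 - 1 = -4)
Y(M) = 3 + sqrt(-36 + M) (Y(M) = 3 + sqrt(M - 6*6) = 3 + sqrt(M - 36) = 3 + sqrt(-36 + M))
11677/n(-4, Y(O(3, 0))) + 31001/46672 = 11677/(154 - (3 + sqrt(-36 - 4))) + 31001/46672 = 11677/(154 - (3 + sqrt(-40))) + 31001*(1/46672) = 11677/(154 - (3 + 2*I*sqrt(10))) + 31001/46672 = 11677/(154 + (-3 - 2*I*sqrt(10))) + 31001/46672 = 11677/(151 - 2*I*sqrt(10)) + 31001/46672 = 31001/46672 + 11677/(151 - 2*I*sqrt(10))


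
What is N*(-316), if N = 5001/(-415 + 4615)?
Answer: -131693/350 ≈ -376.27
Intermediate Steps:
N = 1667/1400 (N = 5001/4200 = 5001*(1/4200) = 1667/1400 ≈ 1.1907)
N*(-316) = (1667/1400)*(-316) = -131693/350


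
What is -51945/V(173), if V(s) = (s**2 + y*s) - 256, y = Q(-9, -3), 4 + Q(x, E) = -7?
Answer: -10389/5554 ≈ -1.8705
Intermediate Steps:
Q(x, E) = -11 (Q(x, E) = -4 - 7 = -11)
y = -11
V(s) = -256 + s**2 - 11*s (V(s) = (s**2 - 11*s) - 256 = -256 + s**2 - 11*s)
-51945/V(173) = -51945/(-256 + 173**2 - 11*173) = -51945/(-256 + 29929 - 1903) = -51945/27770 = -51945*1/27770 = -10389/5554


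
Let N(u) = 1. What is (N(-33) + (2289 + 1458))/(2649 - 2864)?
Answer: -3748/215 ≈ -17.433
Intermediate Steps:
(N(-33) + (2289 + 1458))/(2649 - 2864) = (1 + (2289 + 1458))/(2649 - 2864) = (1 + 3747)/(-215) = 3748*(-1/215) = -3748/215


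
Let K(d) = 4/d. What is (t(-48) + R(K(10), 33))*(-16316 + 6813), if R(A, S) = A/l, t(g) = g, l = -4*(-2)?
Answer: 9113377/20 ≈ 4.5567e+5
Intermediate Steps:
l = 8
R(A, S) = A/8
(t(-48) + R(K(10), 33))*(-16316 + 6813) = (-48 + (4/10)/8)*(-16316 + 6813) = (-48 + (4*(1/10))/8)*(-9503) = (-48 + (1/8)*(2/5))*(-9503) = (-48 + 1/20)*(-9503) = -959/20*(-9503) = 9113377/20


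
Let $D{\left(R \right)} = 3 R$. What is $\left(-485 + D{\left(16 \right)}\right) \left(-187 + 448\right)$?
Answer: $-114057$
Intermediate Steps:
$\left(-485 + D{\left(16 \right)}\right) \left(-187 + 448\right) = \left(-485 + 3 \cdot 16\right) \left(-187 + 448\right) = \left(-485 + 48\right) 261 = \left(-437\right) 261 = -114057$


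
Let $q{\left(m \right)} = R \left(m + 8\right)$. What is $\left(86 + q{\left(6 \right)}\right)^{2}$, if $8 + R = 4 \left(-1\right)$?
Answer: $6724$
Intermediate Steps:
$R = -12$ ($R = -8 + 4 \left(-1\right) = -8 - 4 = -12$)
$q{\left(m \right)} = -96 - 12 m$ ($q{\left(m \right)} = - 12 \left(m + 8\right) = - 12 \left(8 + m\right) = -96 - 12 m$)
$\left(86 + q{\left(6 \right)}\right)^{2} = \left(86 - 168\right)^{2} = \left(-82\right)^{2} = 6724$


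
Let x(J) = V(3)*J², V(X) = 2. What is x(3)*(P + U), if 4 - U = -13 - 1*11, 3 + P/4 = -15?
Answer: -792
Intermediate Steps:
P = -72 (P = -12 + 4*(-15) = -12 - 60 = -72)
x(J) = 2*J²
U = 28 (U = 4 - (-13 - 1*11) = 4 - (-13 - 11) = 4 - 1*(-24) = 4 + 24 = 28)
x(3)*(P + U) = (2*3²)*(-72 + 28) = (2*9)*(-44) = 18*(-44) = -792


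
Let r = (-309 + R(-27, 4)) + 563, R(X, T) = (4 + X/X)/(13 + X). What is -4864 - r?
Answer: -71647/14 ≈ -5117.6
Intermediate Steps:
R(X, T) = 5/(13 + X) (R(X, T) = (4 + 1)/(13 + X) = 5/(13 + X))
r = 3551/14 (r = (-309 + 5/(13 - 27)) + 563 = (-309 + 5/(-14)) + 563 = (-309 + 5*(-1/14)) + 563 = (-309 - 5/14) + 563 = -4331/14 + 563 = 3551/14 ≈ 253.64)
-4864 - r = -4864 - 1*3551/14 = -4864 - 3551/14 = -71647/14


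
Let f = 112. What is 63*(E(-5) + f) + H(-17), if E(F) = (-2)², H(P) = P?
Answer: 7291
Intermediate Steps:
E(F) = 4
63*(E(-5) + f) + H(-17) = 63*(4 + 112) - 17 = 63*116 - 17 = 7308 - 17 = 7291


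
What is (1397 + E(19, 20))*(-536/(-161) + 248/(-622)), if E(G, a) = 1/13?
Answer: 2664946584/650923 ≈ 4094.1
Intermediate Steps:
E(G, a) = 1/13
(1397 + E(19, 20))*(-536/(-161) + 248/(-622)) = (1397 + 1/13)*(-536/(-161) + 248/(-622)) = 18162*(-536*(-1/161) + 248*(-1/622))/13 = 18162*(536/161 - 124/311)/13 = (18162/13)*(146732/50071) = 2664946584/650923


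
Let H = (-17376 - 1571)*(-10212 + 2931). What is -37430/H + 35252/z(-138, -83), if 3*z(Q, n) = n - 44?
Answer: -14589373537502/17520044589 ≈ -832.72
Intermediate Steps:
z(Q, n) = -44/3 + n/3 (z(Q, n) = (n - 44)/3 = (-44 + n)/3 = -44/3 + n/3)
H = 137953107 (H = -18947*(-7281) = 137953107)
-37430/H + 35252/z(-138, -83) = -37430/137953107 + 35252/(-44/3 + (1/3)*(-83)) = -37430*1/137953107 + 35252/(-44/3 - 83/3) = -37430/137953107 + 35252/(-127/3) = -37430/137953107 + 35252*(-3/127) = -37430/137953107 - 105756/127 = -14589373537502/17520044589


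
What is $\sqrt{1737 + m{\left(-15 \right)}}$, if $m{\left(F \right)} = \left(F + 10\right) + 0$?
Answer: $2 \sqrt{433} \approx 41.617$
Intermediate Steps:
$m{\left(F \right)} = 10 + F$ ($m{\left(F \right)} = \left(10 + F\right) + 0 = 10 + F$)
$\sqrt{1737 + m{\left(-15 \right)}} = \sqrt{1737 + \left(10 - 15\right)} = \sqrt{1737 - 5} = \sqrt{1732} = 2 \sqrt{433}$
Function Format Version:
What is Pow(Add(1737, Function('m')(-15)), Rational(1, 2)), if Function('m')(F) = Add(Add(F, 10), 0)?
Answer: Mul(2, Pow(433, Rational(1, 2))) ≈ 41.617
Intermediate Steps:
Function('m')(F) = Add(10, F) (Function('m')(F) = Add(Add(10, F), 0) = Add(10, F))
Pow(Add(1737, Function('m')(-15)), Rational(1, 2)) = Pow(Add(1737, Add(10, -15)), Rational(1, 2)) = Pow(Add(1737, -5), Rational(1, 2)) = Pow(1732, Rational(1, 2)) = Mul(2, Pow(433, Rational(1, 2)))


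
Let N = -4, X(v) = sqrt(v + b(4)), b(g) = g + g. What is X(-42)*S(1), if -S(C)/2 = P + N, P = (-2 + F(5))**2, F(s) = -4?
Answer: -64*I*sqrt(34) ≈ -373.18*I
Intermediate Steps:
b(g) = 2*g
P = 36 (P = (-2 - 4)**2 = (-6)**2 = 36)
X(v) = sqrt(8 + v) (X(v) = sqrt(v + 2*4) = sqrt(v + 8) = sqrt(8 + v))
S(C) = -64 (S(C) = -2*(36 - 4) = -2*32 = -64)
X(-42)*S(1) = sqrt(8 - 42)*(-64) = sqrt(-34)*(-64) = (I*sqrt(34))*(-64) = -64*I*sqrt(34)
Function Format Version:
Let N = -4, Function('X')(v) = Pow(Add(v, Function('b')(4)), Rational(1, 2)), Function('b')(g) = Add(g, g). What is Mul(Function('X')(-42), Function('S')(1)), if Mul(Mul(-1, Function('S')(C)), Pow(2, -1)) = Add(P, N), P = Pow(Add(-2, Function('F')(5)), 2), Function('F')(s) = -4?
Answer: Mul(-64, I, Pow(34, Rational(1, 2))) ≈ Mul(-373.18, I)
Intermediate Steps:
Function('b')(g) = Mul(2, g)
P = 36 (P = Pow(Add(-2, -4), 2) = Pow(-6, 2) = 36)
Function('X')(v) = Pow(Add(8, v), Rational(1, 2)) (Function('X')(v) = Pow(Add(v, Mul(2, 4)), Rational(1, 2)) = Pow(Add(v, 8), Rational(1, 2)) = Pow(Add(8, v), Rational(1, 2)))
Function('S')(C) = -64 (Function('S')(C) = Mul(-2, Add(36, -4)) = Mul(-2, 32) = -64)
Mul(Function('X')(-42), Function('S')(1)) = Mul(Pow(Add(8, -42), Rational(1, 2)), -64) = Mul(Pow(-34, Rational(1, 2)), -64) = Mul(Mul(I, Pow(34, Rational(1, 2))), -64) = Mul(-64, I, Pow(34, Rational(1, 2)))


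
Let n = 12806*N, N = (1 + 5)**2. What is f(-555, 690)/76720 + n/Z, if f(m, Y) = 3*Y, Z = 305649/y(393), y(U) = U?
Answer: 154452307431/260548792 ≈ 592.80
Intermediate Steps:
N = 36 (N = 6**2 = 36)
n = 461016 (n = 12806*36 = 461016)
Z = 101883/131 (Z = 305649/393 = 305649*(1/393) = 101883/131 ≈ 777.73)
f(-555, 690)/76720 + n/Z = (3*690)/76720 + 461016/(101883/131) = 2070*(1/76720) + 461016*(131/101883) = 207/7672 + 20131032/33961 = 154452307431/260548792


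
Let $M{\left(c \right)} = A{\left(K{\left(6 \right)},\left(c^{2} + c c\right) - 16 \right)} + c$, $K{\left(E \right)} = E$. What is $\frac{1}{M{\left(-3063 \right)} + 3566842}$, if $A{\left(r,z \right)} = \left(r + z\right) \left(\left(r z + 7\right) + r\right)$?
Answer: $\frac{1}{2112509535928539} \approx 4.7337 \cdot 10^{-16}$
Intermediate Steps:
$A{\left(r,z \right)} = \left(r + z\right) \left(7 + r + r z\right)$ ($A{\left(r,z \right)} = \left(r + z\right) \left(\left(7 + r z\right) + r\right) = \left(r + z\right) \left(7 + r + r z\right)$)
$M{\left(c \right)} = -706 + c + 6 \left(-16 + 2 c^{2}\right)^{2} + 98 c^{2}$ ($M{\left(c \right)} = \left(6^{2} + 7 \cdot 6 + 7 \left(\left(c^{2} + c c\right) - 16\right) + 6 \left(\left(c^{2} + c c\right) - 16\right) + 6 \left(\left(c^{2} + c c\right) - 16\right)^{2} + \left(\left(c^{2} + c c\right) - 16\right) 6^{2}\right) + c = \left(36 + 42 + 7 \left(\left(c^{2} + c^{2}\right) - 16\right) + 6 \left(\left(c^{2} + c^{2}\right) - 16\right) + 6 \left(\left(c^{2} + c^{2}\right) - 16\right)^{2} + \left(\left(c^{2} + c^{2}\right) - 16\right) 36\right) + c = \left(36 + 42 + 7 \left(2 c^{2} - 16\right) + 6 \left(2 c^{2} - 16\right) + 6 \left(2 c^{2} - 16\right)^{2} + \left(2 c^{2} - 16\right) 36\right) + c = \left(36 + 42 + 7 \left(-16 + 2 c^{2}\right) + 6 \left(-16 + 2 c^{2}\right) + 6 \left(-16 + 2 c^{2}\right)^{2} + \left(-16 + 2 c^{2}\right) 36\right) + c = \left(36 + 42 + \left(-112 + 14 c^{2}\right) + \left(-96 + 12 c^{2}\right) + 6 \left(-16 + 2 c^{2}\right)^{2} + \left(-576 + 72 c^{2}\right)\right) + c = \left(-706 + 6 \left(-16 + 2 c^{2}\right)^{2} + 98 c^{2}\right) + c = -706 + c + 6 \left(-16 + 2 c^{2}\right)^{2} + 98 c^{2}$)
$\frac{1}{M{\left(-3063 \right)} + 3566842} = \frac{1}{\left(830 - 3063 - 286 \left(-3063\right)^{2} + 24 \left(-3063\right)^{4}\right) + 3566842} = \frac{1}{\left(830 - 3063 - 2683243134 + 24 \cdot 88021342316961\right) + 3566842} = \frac{1}{\left(830 - 3063 - 2683243134 + 2112512215607064\right) + 3566842} = \frac{1}{2112509532361697 + 3566842} = \frac{1}{2112509535928539}$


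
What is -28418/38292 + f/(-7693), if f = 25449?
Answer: -596556391/147290178 ≈ -4.0502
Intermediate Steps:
-28418/38292 + f/(-7693) = -28418/38292 + 25449/(-7693) = -28418*1/38292 + 25449*(-1/7693) = -14209/19146 - 25449/7693 = -596556391/147290178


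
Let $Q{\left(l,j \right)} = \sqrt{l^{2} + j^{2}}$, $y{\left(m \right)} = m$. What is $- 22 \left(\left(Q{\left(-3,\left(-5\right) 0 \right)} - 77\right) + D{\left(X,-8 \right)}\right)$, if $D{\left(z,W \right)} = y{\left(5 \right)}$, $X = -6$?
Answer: $1518$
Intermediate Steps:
$D{\left(z,W \right)} = 5$
$Q{\left(l,j \right)} = \sqrt{j^{2} + l^{2}}$
$- 22 \left(\left(Q{\left(-3,\left(-5\right) 0 \right)} - 77\right) + D{\left(X,-8 \right)}\right) = - 22 \left(\left(\sqrt{\left(\left(-5\right) 0\right)^{2} + \left(-3\right)^{2}} - 77\right) + 5\right) = - 22 \left(\left(\sqrt{0^{2} + 9} - 77\right) + 5\right) = - 22 \left(\left(\sqrt{0 + 9} - 77\right) + 5\right) = - 22 \left(\left(\sqrt{9} - 77\right) + 5\right) = - 22 \left(\left(3 - 77\right) + 5\right) = - 22 \left(-74 + 5\right) = \left(-22\right) \left(-69\right) = 1518$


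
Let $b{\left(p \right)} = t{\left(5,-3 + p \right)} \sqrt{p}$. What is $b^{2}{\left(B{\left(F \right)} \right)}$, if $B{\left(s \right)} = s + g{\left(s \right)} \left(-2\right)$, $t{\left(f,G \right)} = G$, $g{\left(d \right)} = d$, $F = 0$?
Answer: $0$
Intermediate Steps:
$B{\left(s \right)} = - s$ ($B{\left(s \right)} = s + s \left(-2\right) = s - 2 s = - s$)
$b{\left(p \right)} = \sqrt{p} \left(-3 + p\right)$ ($b{\left(p \right)} = \left(-3 + p\right) \sqrt{p} = \sqrt{p} \left(-3 + p\right)$)
$b^{2}{\left(B{\left(F \right)} \right)} = \left(\sqrt{\left(-1\right) 0} \left(-3 - 0\right)\right)^{2} = \left(\sqrt{0} \left(-3 + 0\right)\right)^{2} = \left(0 \left(-3\right)\right)^{2} = 0^{2} = 0$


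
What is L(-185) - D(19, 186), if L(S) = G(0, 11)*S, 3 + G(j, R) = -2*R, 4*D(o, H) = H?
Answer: 9157/2 ≈ 4578.5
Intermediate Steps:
D(o, H) = H/4
G(j, R) = -3 - 2*R
L(S) = -25*S (L(S) = (-3 - 2*11)*S = (-3 - 22)*S = -25*S)
L(-185) - D(19, 186) = -25*(-185) - 186/4 = 4625 - 1*93/2 = 4625 - 93/2 = 9157/2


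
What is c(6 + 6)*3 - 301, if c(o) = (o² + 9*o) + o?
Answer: 491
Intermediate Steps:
c(o) = o² + 10*o
c(6 + 6)*3 - 301 = ((6 + 6)*(10 + (6 + 6)))*3 - 301 = (12*(10 + 12))*3 - 301 = (12*22)*3 - 301 = 264*3 - 301 = 792 - 301 = 491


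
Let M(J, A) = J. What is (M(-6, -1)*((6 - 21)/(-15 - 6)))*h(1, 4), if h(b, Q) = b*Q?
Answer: -120/7 ≈ -17.143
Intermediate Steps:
h(b, Q) = Q*b
(M(-6, -1)*((6 - 21)/(-15 - 6)))*h(1, 4) = (-6*(6 - 21)/(-15 - 6))*(4*1) = -(-90)/(-21)*4 = -(-90)*(-1)/21*4 = -6*5/7*4 = -30/7*4 = -120/7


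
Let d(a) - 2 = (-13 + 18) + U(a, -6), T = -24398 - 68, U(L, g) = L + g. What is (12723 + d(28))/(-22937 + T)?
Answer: -12752/47403 ≈ -0.26901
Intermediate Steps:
T = -24466
d(a) = 1 + a (d(a) = 2 + ((-13 + 18) + (a - 6)) = 2 + (5 + (-6 + a)) = 2 + (-1 + a) = 1 + a)
(12723 + d(28))/(-22937 + T) = (12723 + (1 + 28))/(-22937 - 24466) = (12723 + 29)/(-47403) = 12752*(-1/47403) = -12752/47403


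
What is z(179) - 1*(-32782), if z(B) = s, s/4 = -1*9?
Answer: 32746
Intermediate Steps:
s = -36 (s = 4*(-1*9) = 4*(-9) = -36)
z(B) = -36
z(179) - 1*(-32782) = -36 - 1*(-32782) = -36 + 32782 = 32746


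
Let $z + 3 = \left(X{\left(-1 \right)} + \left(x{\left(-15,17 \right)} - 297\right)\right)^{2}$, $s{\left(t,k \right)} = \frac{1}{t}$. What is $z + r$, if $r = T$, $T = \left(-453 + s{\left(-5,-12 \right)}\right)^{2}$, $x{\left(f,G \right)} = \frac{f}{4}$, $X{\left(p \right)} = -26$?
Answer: $\frac{124861121}{400} \approx 3.1215 \cdot 10^{5}$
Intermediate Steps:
$x{\left(f,G \right)} = \frac{f}{4}$ ($x{\left(f,G \right)} = f \frac{1}{4} = \frac{f}{4}$)
$z = \frac{1708201}{16}$ ($z = -3 + \left(-26 + \left(\frac{1}{4} \left(-15\right) - 297\right)\right)^{2} = -3 + \left(-26 - \frac{1203}{4}\right)^{2} = -3 + \left(- \frac{1307}{4}\right)^{2} = -3 + \frac{1708249}{16} = \frac{1708201}{16} \approx 1.0676 \cdot 10^{5}$)
$T = \frac{5134756}{25}$ ($T = \left(-453 + \frac{1}{-5}\right)^{2} = \left(-453 - \frac{1}{5}\right)^{2} = \left(- \frac{2266}{5}\right)^{2} = \frac{5134756}{25} \approx 2.0539 \cdot 10^{5}$)
$r = \frac{5134756}{25} \approx 2.0539 \cdot 10^{5}$
$z + r = \frac{1708201}{16} + \frac{5134756}{25} = \frac{124861121}{400}$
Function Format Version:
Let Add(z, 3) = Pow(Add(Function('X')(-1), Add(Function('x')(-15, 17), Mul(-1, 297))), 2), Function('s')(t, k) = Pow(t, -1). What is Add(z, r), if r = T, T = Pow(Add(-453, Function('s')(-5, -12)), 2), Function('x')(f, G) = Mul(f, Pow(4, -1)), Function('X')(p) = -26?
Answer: Rational(124861121, 400) ≈ 3.1215e+5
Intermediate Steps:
Function('x')(f, G) = Mul(Rational(1, 4), f) (Function('x')(f, G) = Mul(f, Rational(1, 4)) = Mul(Rational(1, 4), f))
z = Rational(1708201, 16) (z = Add(-3, Pow(Add(-26, Add(Mul(Rational(1, 4), -15), Mul(-1, 297))), 2)) = Add(-3, Pow(Add(-26, Add(Rational(-15, 4), -297)), 2)) = Add(-3, Pow(Add(-26, Rational(-1203, 4)), 2)) = Add(-3, Pow(Rational(-1307, 4), 2)) = Add(-3, Rational(1708249, 16)) = Rational(1708201, 16) ≈ 1.0676e+5)
T = Rational(5134756, 25) (T = Pow(Add(-453, Pow(-5, -1)), 2) = Pow(Add(-453, Rational(-1, 5)), 2) = Pow(Rational(-2266, 5), 2) = Rational(5134756, 25) ≈ 2.0539e+5)
r = Rational(5134756, 25) ≈ 2.0539e+5
Add(z, r) = Add(Rational(1708201, 16), Rational(5134756, 25)) = Rational(124861121, 400)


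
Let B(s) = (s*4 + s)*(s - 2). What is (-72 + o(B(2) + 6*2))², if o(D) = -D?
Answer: 7056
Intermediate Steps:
B(s) = 5*s*(-2 + s) (B(s) = (4*s + s)*(-2 + s) = (5*s)*(-2 + s) = 5*s*(-2 + s))
(-72 + o(B(2) + 6*2))² = (-72 - (5*2*(-2 + 2) + 6*2))² = (-72 - (5*2*0 + 12))² = (-72 - (0 + 12))² = (-72 - 1*12)² = (-72 - 12)² = (-84)² = 7056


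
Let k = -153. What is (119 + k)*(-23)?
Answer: 782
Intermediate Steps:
(119 + k)*(-23) = (119 - 153)*(-23) = -34*(-23) = 782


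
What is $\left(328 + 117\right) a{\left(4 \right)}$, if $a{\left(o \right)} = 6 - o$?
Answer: $890$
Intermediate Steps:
$\left(328 + 117\right) a{\left(4 \right)} = \left(328 + 117\right) \left(6 - 4\right) = 445 \left(6 - 4\right) = 445 \cdot 2 = 890$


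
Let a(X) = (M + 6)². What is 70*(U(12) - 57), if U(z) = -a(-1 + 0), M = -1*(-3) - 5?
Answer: -5110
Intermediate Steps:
M = -2 (M = 3 - 5 = -2)
a(X) = 16 (a(X) = (-2 + 6)² = 4² = 16)
U(z) = -16 (U(z) = -1*16 = -16)
70*(U(12) - 57) = 70*(-16 - 57) = 70*(-73) = -5110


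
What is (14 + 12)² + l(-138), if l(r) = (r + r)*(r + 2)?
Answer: 38212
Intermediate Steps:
l(r) = 2*r*(2 + r) (l(r) = (2*r)*(2 + r) = 2*r*(2 + r))
(14 + 12)² + l(-138) = (14 + 12)² + 2*(-138)*(2 - 138) = 26² + 2*(-138)*(-136) = 676 + 37536 = 38212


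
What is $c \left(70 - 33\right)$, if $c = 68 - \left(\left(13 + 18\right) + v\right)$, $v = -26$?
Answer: $2331$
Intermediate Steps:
$c = 63$ ($c = 68 - \left(\left(13 + 18\right) - 26\right) = 68 - \left(31 - 26\right) = 68 - 5 = 63$)
$c \left(70 - 33\right) = 63 \left(70 - 33\right) = 63 \cdot 37 = 2331$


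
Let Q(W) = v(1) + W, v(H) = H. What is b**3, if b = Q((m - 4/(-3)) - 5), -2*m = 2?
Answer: -1331/27 ≈ -49.296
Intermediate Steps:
m = -1 (m = -1/2*2 = -1)
Q(W) = 1 + W
b = -11/3 (b = 1 + ((-1 - 4/(-3)) - 5) = 1 + ((-1 - 4*(-1/3)) - 5) = 1 + ((-1 + 4/3) - 5) = 1 + (1/3 - 5) = 1 - 14/3 = -11/3 ≈ -3.6667)
b**3 = (-11/3)**3 = -1331/27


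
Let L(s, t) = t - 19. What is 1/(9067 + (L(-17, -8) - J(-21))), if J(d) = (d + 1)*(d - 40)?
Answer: 1/7820 ≈ 0.00012788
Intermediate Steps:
L(s, t) = -19 + t
J(d) = (1 + d)*(-40 + d)
1/(9067 + (L(-17, -8) - J(-21))) = 1/(9067 + ((-19 - 8) - (-40 + (-21)**2 - 39*(-21)))) = 1/(9067 + (-27 - (-40 + 441 + 819))) = 1/(9067 + (-27 - 1*1220)) = 1/(9067 + (-27 - 1220)) = 1/(9067 - 1247) = 1/7820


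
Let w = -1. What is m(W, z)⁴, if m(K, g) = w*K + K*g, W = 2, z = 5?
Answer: 4096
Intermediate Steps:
m(K, g) = -K + K*g
m(W, z)⁴ = (2*(-1 + 5))⁴ = (2*4)⁴ = 8⁴ = 4096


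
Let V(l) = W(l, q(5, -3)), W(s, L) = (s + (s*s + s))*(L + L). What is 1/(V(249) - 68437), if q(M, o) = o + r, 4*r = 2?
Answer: -1/380932 ≈ -2.6251e-6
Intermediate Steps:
r = ½ (r = (¼)*2 = ½ ≈ 0.50000)
q(M, o) = ½ + o (q(M, o) = o + ½ = ½ + o)
W(s, L) = 2*L*(s² + 2*s) (W(s, L) = (s + (s² + s))*(2*L) = (s + (s + s²))*(2*L) = (s² + 2*s)*(2*L) = 2*L*(s² + 2*s))
V(l) = -5*l*(2 + l) (V(l) = 2*(½ - 3)*l*(2 + l) = 2*(-5/2)*l*(2 + l) = -5*l*(2 + l))
1/(V(249) - 68437) = 1/(-5*249*(2 + 249) - 68437) = 1/(-5*249*251 - 68437) = 1/(-312495 - 68437) = 1/(-380932) = -1/380932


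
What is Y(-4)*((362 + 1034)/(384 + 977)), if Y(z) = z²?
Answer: 22336/1361 ≈ 16.411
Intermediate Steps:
Y(-4)*((362 + 1034)/(384 + 977)) = (-4)²*((362 + 1034)/(384 + 977)) = 16*(1396/1361) = 22336/1361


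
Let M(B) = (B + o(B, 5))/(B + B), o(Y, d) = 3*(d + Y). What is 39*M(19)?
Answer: 3549/38 ≈ 93.395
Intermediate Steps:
o(Y, d) = 3*Y + 3*d (o(Y, d) = 3*(Y + d) = 3*Y + 3*d)
M(B) = (15 + 4*B)/(2*B) (M(B) = (B + (3*B + 3*5))/(B + B) = (B + (3*B + 15))/((2*B)) = (B + (15 + 3*B))*(1/(2*B)) = (15 + 4*B)*(1/(2*B)) = (15 + 4*B)/(2*B))
39*M(19) = 39*(2 + (15/2)/19) = 39*(2 + (15/2)*(1/19)) = 39*(2 + 15/38) = 39*(91/38) = 3549/38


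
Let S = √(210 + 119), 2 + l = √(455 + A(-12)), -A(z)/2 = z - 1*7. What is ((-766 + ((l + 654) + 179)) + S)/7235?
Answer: 13/1447 + √329/7235 + √493/7235 ≈ 0.014560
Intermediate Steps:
A(z) = 14 - 2*z (A(z) = -2*(z - 1*7) = -2*(z - 7) = -2*(-7 + z) = 14 - 2*z)
l = -2 + √493 (l = -2 + √(455 + (14 - 2*(-12))) = -2 + √(455 + (14 + 24)) = -2 + √(455 + 38) = -2 + √493 ≈ 20.204)
S = √329 ≈ 18.138
((-766 + ((l + 654) + 179)) + S)/7235 = ((-766 + (((-2 + √493) + 654) + 179)) + √329)/7235 = ((-766 + ((652 + √493) + 179)) + √329)*(1/7235) = ((-766 + (831 + √493)) + √329)*(1/7235) = ((65 + √493) + √329)*(1/7235) = (65 + √329 + √493)*(1/7235) = 13/1447 + √329/7235 + √493/7235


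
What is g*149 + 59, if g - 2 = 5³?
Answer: 18982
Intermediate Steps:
g = 127 (g = 2 + 5³ = 2 + 125 = 127)
g*149 + 59 = 127*149 + 59 = 18923 + 59 = 18982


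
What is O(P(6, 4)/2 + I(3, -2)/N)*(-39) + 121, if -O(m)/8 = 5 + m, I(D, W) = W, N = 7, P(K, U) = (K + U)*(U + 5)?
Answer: 109423/7 ≈ 15632.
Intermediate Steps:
P(K, U) = (5 + U)*(K + U) (P(K, U) = (K + U)*(5 + U) = (5 + U)*(K + U))
O(m) = -40 - 8*m (O(m) = -8*(5 + m) = -40 - 8*m)
O(P(6, 4)/2 + I(3, -2)/N)*(-39) + 121 = (-40 - 8*((4**2 + 5*6 + 5*4 + 6*4)/2 - 2/7))*(-39) + 121 = (-40 - 8*((16 + 30 + 20 + 24)*(1/2) - 2*1/7))*(-39) + 121 = (-40 - 8*(90*(1/2) - 2/7))*(-39) + 121 = (-40 - 8*(45 - 2/7))*(-39) + 121 = (-40 - 8*313/7)*(-39) + 121 = (-40 - 2504/7)*(-39) + 121 = -2784/7*(-39) + 121 = 108576/7 + 121 = 109423/7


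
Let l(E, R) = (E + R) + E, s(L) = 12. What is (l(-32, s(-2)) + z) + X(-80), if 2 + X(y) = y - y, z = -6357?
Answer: -6411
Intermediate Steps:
l(E, R) = R + 2*E
X(y) = -2 (X(y) = -2 + (y - y) = -2 + 0 = -2)
(l(-32, s(-2)) + z) + X(-80) = ((12 + 2*(-32)) - 6357) - 2 = ((12 - 64) - 6357) - 2 = (-52 - 6357) - 2 = -6409 - 2 = -6411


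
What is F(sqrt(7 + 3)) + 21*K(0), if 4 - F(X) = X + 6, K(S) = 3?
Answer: 61 - sqrt(10) ≈ 57.838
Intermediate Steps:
F(X) = -2 - X (F(X) = 4 - (X + 6) = 4 - (6 + X) = 4 + (-6 - X) = -2 - X)
F(sqrt(7 + 3)) + 21*K(0) = (-2 - sqrt(7 + 3)) + 21*3 = (-2 - sqrt(10)) + 63 = 61 - sqrt(10)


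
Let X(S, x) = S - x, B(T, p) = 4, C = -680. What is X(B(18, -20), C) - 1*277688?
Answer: -277004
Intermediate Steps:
X(B(18, -20), C) - 1*277688 = (4 - 1*(-680)) - 1*277688 = (4 + 680) - 277688 = 684 - 277688 = -277004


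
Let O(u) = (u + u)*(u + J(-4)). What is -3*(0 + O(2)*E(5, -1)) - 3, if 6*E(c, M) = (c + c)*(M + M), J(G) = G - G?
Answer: 77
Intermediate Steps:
J(G) = 0
O(u) = 2*u**2 (O(u) = (u + u)*(u + 0) = (2*u)*u = 2*u**2)
E(c, M) = 2*M*c/3 (E(c, M) = ((c + c)*(M + M))/6 = ((2*c)*(2*M))/6 = (4*M*c)/6 = 2*M*c/3)
-3*(0 + O(2)*E(5, -1)) - 3 = -3*(0 + (2*2**2)*((2/3)*(-1)*5)) - 3 = -3*(0 + (2*4)*(-10/3)) - 3 = -3*(0 + 8*(-10/3)) - 3 = -3*(0 - 80/3) - 3 = -3*(-80/3) - 3 = 80 - 3 = 77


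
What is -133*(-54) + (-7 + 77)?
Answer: 7252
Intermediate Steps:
-133*(-54) + (-7 + 77) = 7182 + 70 = 7252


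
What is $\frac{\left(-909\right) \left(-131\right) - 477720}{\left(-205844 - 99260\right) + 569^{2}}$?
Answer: $- \frac{13283}{691} \approx -19.223$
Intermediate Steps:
$\frac{\left(-909\right) \left(-131\right) - 477720}{\left(-205844 - 99260\right) + 569^{2}} = \frac{119079 - 477720}{-305104 + 323761} = - \frac{358641}{18657} = \left(-358641\right) \frac{1}{18657} = - \frac{13283}{691}$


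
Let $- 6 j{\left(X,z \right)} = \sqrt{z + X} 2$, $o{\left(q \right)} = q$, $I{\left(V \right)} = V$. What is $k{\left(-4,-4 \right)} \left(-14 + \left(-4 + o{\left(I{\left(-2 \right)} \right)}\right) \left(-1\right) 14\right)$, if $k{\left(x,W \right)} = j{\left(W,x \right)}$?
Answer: $- \frac{140 i \sqrt{2}}{3} \approx - 65.997 i$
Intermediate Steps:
$j{\left(X,z \right)} = - \frac{\sqrt{X + z}}{3}$ ($j{\left(X,z \right)} = - \frac{\sqrt{z + X} 2}{6} = - \frac{\sqrt{X + z} 2}{6} = - \frac{2 \sqrt{X + z}}{6} = - \frac{\sqrt{X + z}}{3}$)
$k{\left(x,W \right)} = - \frac{\sqrt{W + x}}{3}$
$k{\left(-4,-4 \right)} \left(-14 + \left(-4 + o{\left(I{\left(-2 \right)} \right)}\right) \left(-1\right) 14\right) = - \frac{\sqrt{-4 - 4}}{3} \left(-14 + \left(-4 - 2\right) \left(-1\right) 14\right) = - \frac{\sqrt{-8}}{3} \left(-14 + \left(-6\right) \left(-1\right) 14\right) = - \frac{2 i \sqrt{2}}{3} \left(-14 + 6 \cdot 14\right) = - \frac{2 i \sqrt{2}}{3} \left(-14 + 84\right) = - \frac{2 i \sqrt{2}}{3} \cdot 70 = - \frac{140 i \sqrt{2}}{3}$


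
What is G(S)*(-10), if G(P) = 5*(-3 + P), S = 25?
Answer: -1100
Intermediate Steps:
G(P) = -15 + 5*P
G(S)*(-10) = (-15 + 5*25)*(-10) = (-15 + 125)*(-10) = 110*(-10) = -1100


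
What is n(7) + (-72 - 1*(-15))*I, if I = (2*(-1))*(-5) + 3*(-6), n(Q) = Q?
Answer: 463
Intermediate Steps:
I = -8 (I = -2*(-5) - 18 = 10 - 18 = -8)
n(7) + (-72 - 1*(-15))*I = 7 + (-72 - 1*(-15))*(-8) = 7 + (-72 + 15)*(-8) = 7 - 57*(-8) = 7 + 456 = 463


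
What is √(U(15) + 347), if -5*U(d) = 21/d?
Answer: 2*√2167/5 ≈ 18.620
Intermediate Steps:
U(d) = -21/(5*d)
√(U(15) + 347) = √(-21/5/15 + 347) = √(-21/5*1/15 + 347) = √(-7/25 + 347) = √(8668/25) = 2*√2167/5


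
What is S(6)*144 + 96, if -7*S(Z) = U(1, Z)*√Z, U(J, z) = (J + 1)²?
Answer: 96 - 576*√6/7 ≈ -105.56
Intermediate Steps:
U(J, z) = (1 + J)²
S(Z) = -4*√Z/7 (S(Z) = -(1 + 1)²*√Z/7 = -2²*√Z/7 = -4*√Z/7)
S(6)*144 + 96 = -4*√6/7*144 + 96 = -576*√6/7 + 96 = 96 - 576*√6/7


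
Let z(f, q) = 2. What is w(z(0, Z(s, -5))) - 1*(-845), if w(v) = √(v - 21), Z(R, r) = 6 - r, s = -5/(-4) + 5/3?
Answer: 845 + I*√19 ≈ 845.0 + 4.3589*I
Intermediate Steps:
s = 35/12 (s = -5*(-¼) + 5*(⅓) = 5/4 + 5/3 = 35/12 ≈ 2.9167)
w(v) = √(-21 + v)
w(z(0, Z(s, -5))) - 1*(-845) = √(-21 + 2) - 1*(-845) = √(-19) + 845 = I*√19 + 845 = 845 + I*√19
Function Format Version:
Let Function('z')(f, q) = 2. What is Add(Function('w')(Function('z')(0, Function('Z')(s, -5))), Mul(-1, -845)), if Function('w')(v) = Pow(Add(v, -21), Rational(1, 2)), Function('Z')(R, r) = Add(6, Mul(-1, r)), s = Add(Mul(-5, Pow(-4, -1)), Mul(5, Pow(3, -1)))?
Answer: Add(845, Mul(I, Pow(19, Rational(1, 2)))) ≈ Add(845.00, Mul(4.3589, I))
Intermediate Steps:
s = Rational(35, 12) (s = Add(Mul(-5, Rational(-1, 4)), Mul(5, Rational(1, 3))) = Add(Rational(5, 4), Rational(5, 3)) = Rational(35, 12) ≈ 2.9167)
Function('w')(v) = Pow(Add(-21, v), Rational(1, 2))
Add(Function('w')(Function('z')(0, Function('Z')(s, -5))), Mul(-1, -845)) = Add(Pow(Add(-21, 2), Rational(1, 2)), Mul(-1, -845)) = Add(Pow(-19, Rational(1, 2)), 845) = Add(Mul(I, Pow(19, Rational(1, 2))), 845) = Add(845, Mul(I, Pow(19, Rational(1, 2))))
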